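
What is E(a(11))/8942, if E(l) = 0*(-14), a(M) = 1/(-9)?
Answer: 0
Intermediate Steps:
a(M) = -1/9
E(l) = 0
E(a(11))/8942 = 0/8942 = 0*(1/8942) = 0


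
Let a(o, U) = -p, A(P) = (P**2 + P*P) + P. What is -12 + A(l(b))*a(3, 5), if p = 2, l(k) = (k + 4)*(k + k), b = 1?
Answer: -432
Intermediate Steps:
l(k) = 2*k*(4 + k) (l(k) = (4 + k)*(2*k) = 2*k*(4 + k))
A(P) = P + 2*P**2 (A(P) = (P**2 + P**2) + P = 2*P**2 + P = P + 2*P**2)
a(o, U) = -2 (a(o, U) = -1*2 = -2)
-12 + A(l(b))*a(3, 5) = -12 + ((2*1*(4 + 1))*(1 + 2*(2*1*(4 + 1))))*(-2) = -12 + ((2*1*5)*(1 + 2*(2*1*5)))*(-2) = -12 + (10*(1 + 2*10))*(-2) = -12 + (10*(1 + 20))*(-2) = -12 + (10*21)*(-2) = -12 + 210*(-2) = -12 - 420 = -432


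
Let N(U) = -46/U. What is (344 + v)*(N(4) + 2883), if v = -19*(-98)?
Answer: 6334529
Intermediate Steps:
v = 1862
(344 + v)*(N(4) + 2883) = (344 + 1862)*(-46/4 + 2883) = 2206*(-46*1/4 + 2883) = 2206*(-23/2 + 2883) = 2206*(5743/2) = 6334529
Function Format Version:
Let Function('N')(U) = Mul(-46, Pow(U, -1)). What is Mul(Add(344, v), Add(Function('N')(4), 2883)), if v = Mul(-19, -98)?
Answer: 6334529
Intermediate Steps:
v = 1862
Mul(Add(344, v), Add(Function('N')(4), 2883)) = Mul(Add(344, 1862), Add(Mul(-46, Pow(4, -1)), 2883)) = Mul(2206, Add(Mul(-46, Rational(1, 4)), 2883)) = Mul(2206, Add(Rational(-23, 2), 2883)) = Mul(2206, Rational(5743, 2)) = 6334529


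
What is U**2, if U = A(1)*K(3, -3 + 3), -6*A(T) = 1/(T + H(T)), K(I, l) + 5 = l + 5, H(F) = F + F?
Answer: 0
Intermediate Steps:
H(F) = 2*F
K(I, l) = l (K(I, l) = -5 + (l + 5) = -5 + (5 + l) = l)
A(T) = -1/(18*T) (A(T) = -1/(6*(T + 2*T)) = -1/(3*T)/6 = -1/(18*T))
U = 0 (U = (-1/18/1)*(-3 + 3) = -1/18*1*0 = -1/18*0 = 0)
U**2 = 0**2 = 0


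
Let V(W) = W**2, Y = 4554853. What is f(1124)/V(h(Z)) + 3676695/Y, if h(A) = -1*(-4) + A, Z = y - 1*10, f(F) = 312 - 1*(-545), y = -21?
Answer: 6583819676/3320487837 ≈ 1.9828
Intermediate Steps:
f(F) = 857 (f(F) = 312 + 545 = 857)
Z = -31 (Z = -21 - 1*10 = -21 - 10 = -31)
h(A) = 4 + A
f(1124)/V(h(Z)) + 3676695/Y = 857/((4 - 31)**2) + 3676695/4554853 = 857/((-27)**2) + 3676695*(1/4554853) = 857/729 + 3676695/4554853 = 6583819676/3320487837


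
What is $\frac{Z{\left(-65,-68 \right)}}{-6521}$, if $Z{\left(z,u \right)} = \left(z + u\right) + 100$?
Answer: $\frac{33}{6521} \approx 0.0050606$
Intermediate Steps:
$Z{\left(z,u \right)} = 100 + u + z$ ($Z{\left(z,u \right)} = \left(u + z\right) + 100 = 100 + u + z$)
$\frac{Z{\left(-65,-68 \right)}}{-6521} = \frac{100 - 68 - 65}{-6521} = \left(-33\right) \left(- \frac{1}{6521}\right) = \frac{33}{6521}$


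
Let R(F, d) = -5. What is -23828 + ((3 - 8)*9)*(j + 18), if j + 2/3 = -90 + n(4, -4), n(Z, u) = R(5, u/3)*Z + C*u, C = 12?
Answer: -17498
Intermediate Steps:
n(Z, u) = -5*Z + 12*u
j = -476/3 (j = -2/3 + (-90 + (-5*4 + 12*(-4))) = -2/3 + (-90 + (-20 - 48)) = -2/3 + (-90 - 68) = -2/3 - 158 = -476/3 ≈ -158.67)
-23828 + ((3 - 8)*9)*(j + 18) = -23828 + ((3 - 8)*9)*(-476/3 + 18) = -23828 - 5*9*(-422/3) = -23828 - 45*(-422/3) = -23828 + 6330 = -17498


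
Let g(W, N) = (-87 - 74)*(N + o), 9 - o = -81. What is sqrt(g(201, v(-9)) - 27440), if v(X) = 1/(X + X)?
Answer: 17*I*sqrt(5222)/6 ≈ 204.75*I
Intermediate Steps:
v(X) = 1/(2*X)
o = 90 (o = 9 - 1*(-81) = 9 + 81 = 90)
g(W, N) = -14490 - 161*N (g(W, N) = (-87 - 74)*(N + 90) = -161*(90 + N) = -14490 - 161*N)
sqrt(g(201, v(-9)) - 27440) = sqrt((-14490 - 161/(2*(-9))) - 27440) = sqrt((-14490 - 161*(-1)/(2*9)) - 27440) = sqrt((-14490 - 161*(-1/18)) - 27440) = sqrt((-14490 + 161/18) - 27440) = sqrt(-260659/18 - 27440) = sqrt(-754579/18) = 17*I*sqrt(5222)/6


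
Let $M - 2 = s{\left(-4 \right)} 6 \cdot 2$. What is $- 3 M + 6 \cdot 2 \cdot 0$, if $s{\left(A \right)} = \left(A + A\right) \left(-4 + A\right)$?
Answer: $-2310$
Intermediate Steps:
$s{\left(A \right)} = 2 A \left(-4 + A\right)$
$M = 770$ ($M = 2 + 2 \left(-4\right) \left(-4 - 4\right) 6 \cdot 2 = 2 + 2 \left(-4\right) \left(-8\right) 6 \cdot 2 = 2 + 64 \cdot 6 \cdot 2 = 2 + 384 \cdot 2 = 2 + 768 = 770$)
$- 3 M + 6 \cdot 2 \cdot 0 = \left(-3\right) 770 + 6 \cdot 2 \cdot 0 = -2310 + 12 \cdot 0 = -2310 + 0 = -2310$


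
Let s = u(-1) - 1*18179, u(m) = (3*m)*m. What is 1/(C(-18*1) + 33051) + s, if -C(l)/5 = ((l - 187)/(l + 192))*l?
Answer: -17365423075/955404 ≈ -18176.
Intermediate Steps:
u(m) = 3*m²
s = -18176 (s = 3*(-1)² - 1*18179 = 3*1 - 18179 = 3 - 18179 = -18176)
C(l) = -5*l*(-187 + l)/(192 + l) (C(l) = -5*(l - 187)/(l + 192)*l = -5*(-187 + l)/(192 + l)*l = -5*l*(-187 + l)/(192 + l))
1/(C(-18*1) + 33051) + s = 1/(5*(-18*1)*(187 - (-18))/(192 - 18*1) + 33051) - 18176 = 1/(5*(-18)*(187 - 1*(-18))/(192 - 18) + 33051) - 18176 = 1/(5*(-18)*(187 + 18)/174 + 33051) - 18176 = 1/(5*(-18)*(1/174)*205 + 33051) - 18176 = 1/(-3075/29 + 33051) - 18176 = 1/(955404/29) - 18176 = 29/955404 - 18176 = -17365423075/955404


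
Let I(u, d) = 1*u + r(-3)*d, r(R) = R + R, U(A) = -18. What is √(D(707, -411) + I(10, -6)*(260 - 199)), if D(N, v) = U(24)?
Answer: 2*√697 ≈ 52.802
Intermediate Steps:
D(N, v) = -18
r(R) = 2*R
I(u, d) = u - 6*d (I(u, d) = 1*u + (2*(-3))*d = u - 6*d)
√(D(707, -411) + I(10, -6)*(260 - 199)) = √(-18 + (10 - 6*(-6))*(260 - 199)) = √(-18 + (10 + 36)*61) = √(-18 + 46*61) = √(-18 + 2806) = √2788 = 2*√697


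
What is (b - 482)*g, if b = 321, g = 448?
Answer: -72128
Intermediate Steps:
(b - 482)*g = (321 - 482)*448 = -161*448 = -72128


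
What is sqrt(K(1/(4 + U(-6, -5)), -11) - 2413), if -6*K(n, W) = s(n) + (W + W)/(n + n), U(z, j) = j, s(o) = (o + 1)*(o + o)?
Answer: I*sqrt(86934)/6 ≈ 49.141*I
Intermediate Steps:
s(o) = 2*o*(1 + o) (s(o) = (1 + o)*(2*o) = 2*o*(1 + o))
K(n, W) = -n*(1 + n)/3 - W/(6*n) (K(n, W) = -(2*n*(1 + n) + (W + W)/(n + n))/6 = -(2*n*(1 + n) + (2*W)/((2*n)))/6 = -(2*n*(1 + n) + (2*W)*(1/(2*n)))/6 = -(2*n*(1 + n) + W/n)/6 = -(W/n + 2*n*(1 + n))/6 = -n*(1 + n)/3 - W/(6*n))
sqrt(K(1/(4 + U(-6, -5)), -11) - 2413) = sqrt((-1*(-11) + 2*(1/(4 - 5))**2*(-1 - 1/(4 - 5)))/(6*(1/(4 - 5))) - 2413) = sqrt((11 + 2*(1/(-1))**2*(-1 - 1/(-1)))/(6*(1/(-1))) - 2413) = sqrt((1/6)*(11 + 2*(-1)**2*(-1 - 1*(-1)))/(-1) - 2413) = sqrt((1/6)*(-1)*(11 + 2*1*(-1 + 1)) - 2413) = sqrt((1/6)*(-1)*(11 + 2*1*0) - 2413) = sqrt((1/6)*(-1)*(11 + 0) - 2413) = sqrt((1/6)*(-1)*11 - 2413) = sqrt(-11/6 - 2413) = sqrt(-14489/6) = I*sqrt(86934)/6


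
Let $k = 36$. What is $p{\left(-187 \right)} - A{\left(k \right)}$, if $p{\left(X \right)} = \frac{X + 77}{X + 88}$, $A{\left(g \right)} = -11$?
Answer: $\frac{109}{9} \approx 12.111$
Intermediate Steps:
$p{\left(X \right)} = \frac{77 + X}{88 + X}$
$p{\left(-187 \right)} - A{\left(k \right)} = \frac{77 - 187}{88 - 187} - -11 = \frac{1}{-99} \left(-110\right) + 11 = \left(- \frac{1}{99}\right) \left(-110\right) + 11 = \frac{10}{9} + 11 = \frac{109}{9}$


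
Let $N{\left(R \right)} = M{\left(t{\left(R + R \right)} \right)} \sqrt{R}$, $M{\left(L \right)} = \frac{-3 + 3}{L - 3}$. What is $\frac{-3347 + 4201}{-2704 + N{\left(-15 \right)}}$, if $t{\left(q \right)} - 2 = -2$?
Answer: $- \frac{427}{1352} \approx -0.31583$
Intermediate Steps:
$t{\left(q \right)} = 0$ ($t{\left(q \right)} = 2 - 2 = 0$)
$M{\left(L \right)} = 0$ ($M{\left(L \right)} = \frac{0}{-3 + L} = 0$)
$N{\left(R \right)} = 0$ ($N{\left(R \right)} = 0 \sqrt{R} = 0$)
$\frac{-3347 + 4201}{-2704 + N{\left(-15 \right)}} = \frac{-3347 + 4201}{-2704 + 0} = \frac{854}{-2704} = 854 \left(- \frac{1}{2704}\right) = - \frac{427}{1352}$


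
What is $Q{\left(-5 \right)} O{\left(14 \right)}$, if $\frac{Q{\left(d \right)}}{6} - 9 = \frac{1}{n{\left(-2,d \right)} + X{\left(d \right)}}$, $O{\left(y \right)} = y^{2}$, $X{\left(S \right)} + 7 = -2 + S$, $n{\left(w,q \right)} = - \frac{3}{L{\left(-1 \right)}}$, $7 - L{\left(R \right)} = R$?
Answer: $\frac{1207752}{115} \approx 10502.0$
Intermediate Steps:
$L{\left(R \right)} = 7 - R$
$n{\left(w,q \right)} = - \frac{3}{8}$ ($n{\left(w,q \right)} = - \frac{3}{7 - -1} = - \frac{3}{7 + 1} = - \frac{3}{8}$)
$X{\left(S \right)} = -9 + S$ ($X{\left(S \right)} = -7 + \left(-2 + S\right) = -9 + S$)
$Q{\left(d \right)} = 54 + \frac{6}{- \frac{75}{8} + d}$ ($Q{\left(d \right)} = 54 + \frac{6}{- \frac{3}{8} + \left(-9 + d\right)} = 54 + \frac{6}{- \frac{75}{8} + d}$)
$Q{\left(-5 \right)} O{\left(14 \right)} = \frac{6 \left(-667 + 72 \left(-5\right)\right)}{-75 + 8 \left(-5\right)} 14^{2} = \frac{6 \left(-667 - 360\right)}{-75 - 40} \cdot 196 = 6 \frac{1}{-115} \left(-1027\right) 196 = 6 \left(- \frac{1}{115}\right) \left(-1027\right) 196 = \frac{6162}{115} \cdot 196 = \frac{1207752}{115}$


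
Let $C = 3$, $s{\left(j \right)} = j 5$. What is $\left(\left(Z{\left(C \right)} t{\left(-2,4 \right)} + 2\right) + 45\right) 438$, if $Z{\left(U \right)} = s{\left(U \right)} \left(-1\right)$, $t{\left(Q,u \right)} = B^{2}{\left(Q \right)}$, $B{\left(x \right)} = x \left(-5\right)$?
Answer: $-636414$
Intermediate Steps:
$s{\left(j \right)} = 5 j$
$B{\left(x \right)} = - 5 x$
$t{\left(Q,u \right)} = 25 Q^{2}$ ($t{\left(Q,u \right)} = \left(- 5 Q\right)^{2} = 25 Q^{2}$)
$Z{\left(U \right)} = - 5 U$ ($Z{\left(U \right)} = 5 U \left(-1\right) = - 5 U$)
$\left(\left(Z{\left(C \right)} t{\left(-2,4 \right)} + 2\right) + 45\right) 438 = \left(\left(\left(-5\right) 3 \cdot 25 \left(-2\right)^{2} + 2\right) + 45\right) 438 = \left(\left(- 15 \cdot 25 \cdot 4 + 2\right) + 45\right) 438 = \left(\left(\left(-15\right) 100 + 2\right) + 45\right) 438 = \left(\left(-1500 + 2\right) + 45\right) 438 = \left(-1498 + 45\right) 438 = \left(-1453\right) 438 = -636414$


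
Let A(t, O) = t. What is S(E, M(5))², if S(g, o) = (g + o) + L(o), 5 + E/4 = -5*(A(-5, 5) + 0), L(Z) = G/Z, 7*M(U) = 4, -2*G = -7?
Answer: 23571025/3136 ≈ 7516.3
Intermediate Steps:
G = 7/2 (G = -½*(-7) = 7/2 ≈ 3.5000)
M(U) = 4/7 (M(U) = (⅐)*4 = 4/7)
L(Z) = 7/(2*Z)
E = 80 (E = -20 + 4*(-5*(-5 + 0)) = -20 + 4*(-5*(-5)) = -20 + 4*25 = -20 + 100 = 80)
S(g, o) = g + o + 7/(2*o) (S(g, o) = (g + o) + 7/(2*o) = g + o + 7/(2*o))
S(E, M(5))² = (80 + 4/7 + 7/(2*(4/7)))² = (80 + 4/7 + (7/2)*(7/4))² = (80 + 4/7 + 49/8)² = (4855/56)² = 23571025/3136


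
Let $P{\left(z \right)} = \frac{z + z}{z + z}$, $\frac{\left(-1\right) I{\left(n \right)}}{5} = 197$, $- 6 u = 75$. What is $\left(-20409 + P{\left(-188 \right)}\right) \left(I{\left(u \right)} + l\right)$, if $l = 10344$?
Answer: $-190998472$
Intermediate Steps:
$u = - \frac{25}{2}$ ($u = \left(- \frac{1}{6}\right) 75 = - \frac{25}{2} \approx -12.5$)
$I{\left(n \right)} = -985$ ($I{\left(n \right)} = \left(-5\right) 197 = -985$)
$P{\left(z \right)} = 1$ ($P{\left(z \right)} = \frac{2 z}{2 z} = 2 z \frac{1}{2 z} = 1$)
$\left(-20409 + P{\left(-188 \right)}\right) \left(I{\left(u \right)} + l\right) = \left(-20409 + 1\right) \left(-985 + 10344\right) = \left(-20408\right) 9359 = -190998472$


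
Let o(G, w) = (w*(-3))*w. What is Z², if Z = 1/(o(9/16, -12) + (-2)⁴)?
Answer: 1/173056 ≈ 5.7785e-6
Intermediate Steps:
o(G, w) = -3*w² (o(G, w) = (-3*w)*w = -3*w²)
Z = -1/416 (Z = 1/(-3*(-12)² + (-2)⁴) = 1/(-3*144 + 16) = 1/(-432 + 16) = 1/(-416) = -1/416 ≈ -0.0024038)
Z² = (-1/416)² = 1/173056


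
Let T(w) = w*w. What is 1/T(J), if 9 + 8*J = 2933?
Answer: 4/534361 ≈ 7.4856e-6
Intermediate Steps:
J = 731/2 (J = -9/8 + (1/8)*2933 = -9/8 + 2933/8 = 731/2 ≈ 365.50)
T(w) = w**2
1/T(J) = 1/((731/2)**2) = 1/(534361/4) = 4/534361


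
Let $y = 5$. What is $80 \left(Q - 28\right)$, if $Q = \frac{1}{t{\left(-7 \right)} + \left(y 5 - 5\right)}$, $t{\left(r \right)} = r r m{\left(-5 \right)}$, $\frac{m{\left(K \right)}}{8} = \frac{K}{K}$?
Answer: $- \frac{230700}{103} \approx -2239.8$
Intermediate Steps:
$m{\left(K \right)} = 8$ ($m{\left(K \right)} = 8 \frac{K}{K} = 8 \cdot 1 = 8$)
$t{\left(r \right)} = 8 r^{2}$ ($t{\left(r \right)} = r r 8 = r^{2} \cdot 8 = 8 r^{2}$)
$Q = \frac{1}{412}$ ($Q = \frac{1}{8 \left(-7\right)^{2} + \left(5 \cdot 5 - 5\right)} = \frac{1}{8 \cdot 49 + \left(25 - 5\right)} = \frac{1}{392 + 20} = \frac{1}{412} \approx 0.0024272$)
$80 \left(Q - 28\right) = 80 \left(\frac{1}{412} - 28\right) = 80 \left(- \frac{11535}{412}\right) = - \frac{230700}{103}$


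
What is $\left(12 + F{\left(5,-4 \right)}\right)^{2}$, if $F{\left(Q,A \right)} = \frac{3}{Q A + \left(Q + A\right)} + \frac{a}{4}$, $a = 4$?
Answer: $\frac{59536}{361} \approx 164.92$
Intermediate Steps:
$F{\left(Q,A \right)} = 1 + \frac{3}{A + Q + A Q}$ ($F{\left(Q,A \right)} = \frac{3}{Q A + \left(Q + A\right)} + \frac{4}{4} = \frac{3}{A Q + \left(A + Q\right)} + 4 \cdot \frac{1}{4} = \frac{3}{A + Q + A Q} + 1 = 1 + \frac{3}{A + Q + A Q}$)
$\left(12 + F{\left(5,-4 \right)}\right)^{2} = \left(12 + \frac{3 - 4 + 5 - 20}{-4 + 5 - 20}\right)^{2} = \left(12 + \frac{1}{-19} \left(-16\right)\right)^{2} = \left(12 - - \frac{16}{19}\right)^{2} = \left(12 + \frac{16}{19}\right)^{2} = \left(\frac{244}{19}\right)^{2} = \frac{59536}{361}$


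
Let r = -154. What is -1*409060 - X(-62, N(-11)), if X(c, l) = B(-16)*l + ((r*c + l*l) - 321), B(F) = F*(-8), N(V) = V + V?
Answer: -415955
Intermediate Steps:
N(V) = 2*V
B(F) = -8*F
X(c, l) = -321 + l**2 - 154*c + 128*l (X(c, l) = (-8*(-16))*l + ((-154*c + l*l) - 321) = 128*l + ((-154*c + l**2) - 321) = 128*l + ((l**2 - 154*c) - 321) = 128*l + (-321 + l**2 - 154*c) = -321 + l**2 - 154*c + 128*l)
-1*409060 - X(-62, N(-11)) = -1*409060 - (-321 + (2*(-11))**2 - 154*(-62) + 128*(2*(-11))) = -409060 - (-321 + (-22)**2 + 9548 + 128*(-22)) = -409060 - (-321 + 484 + 9548 - 2816) = -409060 - 1*6895 = -409060 - 6895 = -415955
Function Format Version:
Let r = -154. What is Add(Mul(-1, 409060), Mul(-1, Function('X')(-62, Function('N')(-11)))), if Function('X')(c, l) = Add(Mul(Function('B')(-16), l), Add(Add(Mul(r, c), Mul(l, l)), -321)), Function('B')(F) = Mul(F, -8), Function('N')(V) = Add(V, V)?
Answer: -415955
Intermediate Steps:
Function('N')(V) = Mul(2, V)
Function('B')(F) = Mul(-8, F)
Function('X')(c, l) = Add(-321, Pow(l, 2), Mul(-154, c), Mul(128, l)) (Function('X')(c, l) = Add(Mul(Mul(-8, -16), l), Add(Add(Mul(-154, c), Mul(l, l)), -321)) = Add(Mul(128, l), Add(Add(Mul(-154, c), Pow(l, 2)), -321)) = Add(Mul(128, l), Add(Add(Pow(l, 2), Mul(-154, c)), -321)) = Add(Mul(128, l), Add(-321, Pow(l, 2), Mul(-154, c))) = Add(-321, Pow(l, 2), Mul(-154, c), Mul(128, l)))
Add(Mul(-1, 409060), Mul(-1, Function('X')(-62, Function('N')(-11)))) = Add(Mul(-1, 409060), Mul(-1, Add(-321, Pow(Mul(2, -11), 2), Mul(-154, -62), Mul(128, Mul(2, -11))))) = Add(-409060, Mul(-1, Add(-321, Pow(-22, 2), 9548, Mul(128, -22)))) = Add(-409060, Mul(-1, Add(-321, 484, 9548, -2816))) = Add(-409060, Mul(-1, 6895)) = Add(-409060, -6895) = -415955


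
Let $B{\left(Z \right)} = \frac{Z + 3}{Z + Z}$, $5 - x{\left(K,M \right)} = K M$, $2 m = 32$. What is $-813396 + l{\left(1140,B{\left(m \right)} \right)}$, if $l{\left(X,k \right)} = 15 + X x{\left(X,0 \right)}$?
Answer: $-807681$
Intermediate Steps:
$m = 16$ ($m = \frac{1}{2} \cdot 32 = 16$)
$x{\left(K,M \right)} = 5 - K M$
$B{\left(Z \right)} = \frac{3 + Z}{2 Z}$
$l{\left(X,k \right)} = 15 + 5 X$ ($l{\left(X,k \right)} = 15 + X \left(5 - X 0\right) = 15 + X \left(5 + 0\right) = 15 + X 5 = 15 + 5 X$)
$-813396 + l{\left(1140,B{\left(m \right)} \right)} = -813396 + \left(15 + 5 \cdot 1140\right) = -813396 + \left(15 + 5700\right) = -813396 + 5715 = -807681$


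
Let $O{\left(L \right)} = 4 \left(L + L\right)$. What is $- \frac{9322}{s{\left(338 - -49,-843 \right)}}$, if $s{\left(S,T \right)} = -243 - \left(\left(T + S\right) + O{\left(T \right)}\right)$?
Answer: $- \frac{9322}{6957} \approx -1.3399$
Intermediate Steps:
$O{\left(L \right)} = 8 L$ ($O{\left(L \right)} = 4 \cdot 2 L = 8 L$)
$s{\left(S,T \right)} = -243 - S - 9 T$ ($s{\left(S,T \right)} = -243 - \left(\left(T + S\right) + 8 T\right) = -243 - \left(\left(S + T\right) + 8 T\right) = -243 - \left(S + 9 T\right) = -243 - S - 9 T$)
$- \frac{9322}{s{\left(338 - -49,-843 \right)}} = - \frac{9322}{-243 - \left(338 - -49\right) - -7587} = - \frac{9322}{-243 - \left(338 + 49\right) + 7587} = - \frac{9322}{-243 - 387 + 7587} = - \frac{9322}{6957}$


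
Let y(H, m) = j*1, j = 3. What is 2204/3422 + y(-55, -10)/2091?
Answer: 26545/41123 ≈ 0.64550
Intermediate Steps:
y(H, m) = 3 (y(H, m) = 3*1 = 3)
2204/3422 + y(-55, -10)/2091 = 2204/3422 + 3/2091 = 2204*(1/3422) + 3*(1/2091) = 38/59 + 1/697 = 26545/41123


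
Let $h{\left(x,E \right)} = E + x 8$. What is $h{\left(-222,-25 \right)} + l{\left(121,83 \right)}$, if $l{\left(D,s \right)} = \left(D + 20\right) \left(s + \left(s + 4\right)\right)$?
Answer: $22169$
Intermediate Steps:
$h{\left(x,E \right)} = E + 8 x$
$l{\left(D,s \right)} = \left(4 + 2 s\right) \left(20 + D\right)$ ($l{\left(D,s \right)} = \left(20 + D\right) \left(s + \left(4 + s\right)\right) = \left(20 + D\right) \left(4 + 2 s\right) = \left(4 + 2 s\right) \left(20 + D\right)$)
$h{\left(-222,-25 \right)} + l{\left(121,83 \right)} = \left(-25 + 8 \left(-222\right)\right) + \left(80 + 4 \cdot 121 + 40 \cdot 83 + 2 \cdot 121 \cdot 83\right) = \left(-25 - 1776\right) + \left(80 + 484 + 3320 + 20086\right) = -1801 + 23970 = 22169$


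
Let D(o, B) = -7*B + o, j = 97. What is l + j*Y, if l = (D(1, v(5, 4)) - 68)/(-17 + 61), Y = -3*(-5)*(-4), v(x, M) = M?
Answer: -256175/44 ≈ -5822.2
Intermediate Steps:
D(o, B) = o - 7*B
Y = -60 (Y = 15*(-4) = -60)
l = -95/44 (l = ((1 - 7*4) - 68)/(-17 + 61) = ((1 - 28) - 68)/44 = (-27 - 68)*(1/44) = -95*1/44 = -95/44 ≈ -2.1591)
l + j*Y = -95/44 + 97*(-60) = -95/44 - 5820 = -256175/44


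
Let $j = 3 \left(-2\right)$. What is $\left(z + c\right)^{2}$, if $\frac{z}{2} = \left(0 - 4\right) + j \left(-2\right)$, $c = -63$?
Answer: $2209$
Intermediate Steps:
$j = -6$
$z = 16$ ($z = 2 \left(\left(0 - 4\right) - -12\right) = 2 \left(\left(0 - 4\right) + 12\right) = 2 \left(-4 + 12\right) = 2 \cdot 8 = 16$)
$\left(z + c\right)^{2} = \left(16 - 63\right)^{2} = \left(-47\right)^{2} = 2209$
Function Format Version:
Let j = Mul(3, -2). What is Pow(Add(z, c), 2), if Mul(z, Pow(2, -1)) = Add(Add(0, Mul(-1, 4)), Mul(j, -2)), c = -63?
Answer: 2209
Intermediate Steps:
j = -6
z = 16 (z = Mul(2, Add(Add(0, Mul(-1, 4)), Mul(-6, -2))) = Mul(2, Add(Add(0, -4), 12)) = Mul(2, Add(-4, 12)) = Mul(2, 8) = 16)
Pow(Add(z, c), 2) = Pow(Add(16, -63), 2) = Pow(-47, 2) = 2209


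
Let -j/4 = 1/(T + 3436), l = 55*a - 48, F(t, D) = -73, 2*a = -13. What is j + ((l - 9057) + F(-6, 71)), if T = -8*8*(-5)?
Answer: -17907671/1878 ≈ -9535.5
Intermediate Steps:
a = -13/2 (a = (½)*(-13) = -13/2 ≈ -6.5000)
l = -811/2 (l = 55*(-13/2) - 48 = -715/2 - 48 = -811/2 ≈ -405.50)
T = 320 (T = -64*(-5) = 320)
j = -1/939 (j = -4/(320 + 3436) = -4/3756 = -4*1/3756 = -1/939 ≈ -0.0010650)
j + ((l - 9057) + F(-6, 71)) = -1/939 + ((-811/2 - 9057) - 73) = -1/939 + (-18925/2 - 73) = -1/939 - 19071/2 = -17907671/1878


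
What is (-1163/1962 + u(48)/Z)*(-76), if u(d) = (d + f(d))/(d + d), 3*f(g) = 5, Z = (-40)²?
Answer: 188458207/4185600 ≈ 45.025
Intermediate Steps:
Z = 1600
f(g) = 5/3 (f(g) = (⅓)*5 = 5/3)
u(d) = (5/3 + d)/(2*d) (u(d) = (d + 5/3)/(d + d) = (5/3 + d)/((2*d)) = (5/3 + d)*(1/(2*d)) = (5/3 + d)/(2*d))
(-1163/1962 + u(48)/Z)*(-76) = (-1163/1962 + ((⅙)*(5 + 3*48)/48)/1600)*(-76) = (-1163*1/1962 + ((⅙)*(1/48)*(5 + 144))*(1/1600))*(-76) = (-1163/1962 + ((⅙)*(1/48)*149)*(1/1600))*(-76) = (-1163/1962 + (149/288)*(1/1600))*(-76) = (-1163/1962 + 149/460800)*(-76) = -9918853/16742400*(-76) = 188458207/4185600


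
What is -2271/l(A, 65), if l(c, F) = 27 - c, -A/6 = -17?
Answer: 757/25 ≈ 30.280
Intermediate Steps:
A = 102 (A = -6*(-17) = 102)
-2271/l(A, 65) = -2271/(27 - 1*102) = -2271/(27 - 102) = -2271/(-75) = -2271*(-1/75) = 757/25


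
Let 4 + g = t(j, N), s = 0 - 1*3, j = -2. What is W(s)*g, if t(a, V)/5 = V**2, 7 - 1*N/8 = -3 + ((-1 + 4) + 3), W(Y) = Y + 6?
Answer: 15348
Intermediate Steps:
s = -3 (s = 0 - 3 = -3)
W(Y) = 6 + Y
N = 32 (N = 56 - 8*(-3 + ((-1 + 4) + 3)) = 56 - 8*(-3 + (3 + 3)) = 56 - 8*(-3 + 6) = 56 - 8*3 = 56 - 24 = 32)
t(a, V) = 5*V**2
g = 5116 (g = -4 + 5*32**2 = -4 + 5*1024 = -4 + 5120 = 5116)
W(s)*g = (6 - 3)*5116 = 3*5116 = 15348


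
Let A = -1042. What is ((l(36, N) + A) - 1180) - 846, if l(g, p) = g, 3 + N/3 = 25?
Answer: -3032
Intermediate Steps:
N = 66 (N = -9 + 3*25 = -9 + 75 = 66)
((l(36, N) + A) - 1180) - 846 = ((36 - 1042) - 1180) - 846 = (-1006 - 1180) - 846 = -2186 - 846 = -3032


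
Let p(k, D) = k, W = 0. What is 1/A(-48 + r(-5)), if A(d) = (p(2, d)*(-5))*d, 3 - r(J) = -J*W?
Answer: 1/450 ≈ 0.0022222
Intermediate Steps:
r(J) = 3 (r(J) = 3 - (-1)*J*0 = 3 - (-1)*0 = 3 - 1*0 = 3 + 0 = 3)
A(d) = -10*d (A(d) = (2*(-5))*d = -10*d)
1/A(-48 + r(-5)) = 1/(-10*(-48 + 3)) = 1/(-10*(-45)) = 1/450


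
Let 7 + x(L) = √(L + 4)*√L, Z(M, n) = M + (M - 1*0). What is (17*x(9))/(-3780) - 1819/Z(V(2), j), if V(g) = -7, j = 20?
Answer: 491249/3780 - 17*√13/1260 ≈ 129.91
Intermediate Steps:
Z(M, n) = 2*M (Z(M, n) = M + (M + 0) = M + M = 2*M)
x(L) = -7 + √L*√(4 + L) (x(L) = -7 + √(L + 4)*√L = -7 + √(4 + L)*√L = -7 + √L*√(4 + L))
(17*x(9))/(-3780) - 1819/Z(V(2), j) = (17*(-7 + √9*√(4 + 9)))/(-3780) - 1819/(2*(-7)) = (17*(-7 + 3*√13))*(-1/3780) - 1819/(-14) = (-119 + 51*√13)*(-1/3780) - 1819*(-1/14) = (17/540 - 17*√13/1260) + 1819/14 = 491249/3780 - 17*√13/1260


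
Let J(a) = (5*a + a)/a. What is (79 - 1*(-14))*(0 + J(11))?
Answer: 558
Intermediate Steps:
J(a) = 6 (J(a) = (6*a)/a = 6)
(79 - 1*(-14))*(0 + J(11)) = (79 - 1*(-14))*(0 + 6) = (79 + 14)*6 = 93*6 = 558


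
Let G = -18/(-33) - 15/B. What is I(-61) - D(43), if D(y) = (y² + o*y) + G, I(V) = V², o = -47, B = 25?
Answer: 214118/55 ≈ 3893.1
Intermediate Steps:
G = -3/55 (G = -18/(-33) - 15/25 = -18*(-1/33) - 15*1/25 = 6/11 - ⅗ = -3/55 ≈ -0.054545)
D(y) = -3/55 + y² - 47*y (D(y) = (y² - 47*y) - 3/55 = -3/55 + y² - 47*y)
I(-61) - D(43) = (-61)² - (-3/55 + 43² - 47*43) = 3721 - (-3/55 + 1849 - 2021) = 3721 - 1*(-9463/55) = 3721 + 9463/55 = 214118/55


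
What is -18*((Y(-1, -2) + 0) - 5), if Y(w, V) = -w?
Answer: 72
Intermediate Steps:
-18*((Y(-1, -2) + 0) - 5) = -18*((-1*(-1) + 0) - 5) = -18*((1 + 0) - 5) = -18*(1 - 5) = -18*(-4) = 72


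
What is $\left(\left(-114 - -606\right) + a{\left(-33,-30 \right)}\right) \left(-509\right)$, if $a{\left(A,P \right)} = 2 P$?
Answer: $-219888$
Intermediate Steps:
$\left(\left(-114 - -606\right) + a{\left(-33,-30 \right)}\right) \left(-509\right) = \left(\left(-114 - -606\right) + 2 \left(-30\right)\right) \left(-509\right) = \left(\left(-114 + 606\right) - 60\right) \left(-509\right) = \left(492 - 60\right) \left(-509\right) = 432 \left(-509\right) = -219888$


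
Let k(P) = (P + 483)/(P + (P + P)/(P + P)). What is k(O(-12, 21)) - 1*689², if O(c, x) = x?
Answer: -5221679/11 ≈ -4.7470e+5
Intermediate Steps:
k(P) = (483 + P)/(1 + P) (k(P) = (483 + P)/(P + (2*P)/((2*P))) = (483 + P)/(P + (2*P)*(1/(2*P))) = (483 + P)/(P + 1) = (483 + P)/(1 + P))
k(O(-12, 21)) - 1*689² = (483 + 21)/(1 + 21) - 1*689² = 504/22 - 1*474721 = (1/22)*504 - 474721 = 252/11 - 474721 = -5221679/11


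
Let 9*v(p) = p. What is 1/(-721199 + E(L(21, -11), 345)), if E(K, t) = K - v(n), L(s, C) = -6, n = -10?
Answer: -9/6490835 ≈ -1.3866e-6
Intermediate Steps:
v(p) = p/9
E(K, t) = 10/9 + K (E(K, t) = K - (-10)/9 = K - 1*(-10/9) = K + 10/9 = 10/9 + K)
1/(-721199 + E(L(21, -11), 345)) = 1/(-721199 + (10/9 - 6)) = 1/(-721199 - 44/9) = 1/(-6490835/9) = -9/6490835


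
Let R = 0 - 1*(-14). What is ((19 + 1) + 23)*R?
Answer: 602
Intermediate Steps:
R = 14 (R = 0 + 14 = 14)
((19 + 1) + 23)*R = ((19 + 1) + 23)*14 = (20 + 23)*14 = 43*14 = 602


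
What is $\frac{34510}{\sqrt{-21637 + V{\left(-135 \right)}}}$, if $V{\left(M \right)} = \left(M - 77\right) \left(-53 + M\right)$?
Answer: $\frac{34510 \sqrt{18219}}{18219} \approx 255.67$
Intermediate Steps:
$V{\left(M \right)} = \left(-77 + M\right) \left(-53 + M\right)$
$\frac{34510}{\sqrt{-21637 + V{\left(-135 \right)}}} = \frac{34510}{\sqrt{-21637 + \left(4081 + \left(-135\right)^{2} - -17550\right)}} = \frac{34510}{\sqrt{-21637 + \left(4081 + 18225 + 17550\right)}} = \frac{34510}{\sqrt{-21637 + 39856}} = \frac{34510}{\sqrt{18219}} = 34510 \frac{\sqrt{18219}}{18219} = \frac{34510 \sqrt{18219}}{18219}$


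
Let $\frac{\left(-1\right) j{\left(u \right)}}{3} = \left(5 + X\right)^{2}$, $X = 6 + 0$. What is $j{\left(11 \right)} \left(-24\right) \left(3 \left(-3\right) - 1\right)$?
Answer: $-87120$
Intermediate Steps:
$X = 6$
$j{\left(u \right)} = -363$ ($j{\left(u \right)} = - 3 \left(5 + 6\right)^{2} = - 3 \cdot 11^{2} = \left(-3\right) 121 = -363$)
$j{\left(11 \right)} \left(-24\right) \left(3 \left(-3\right) - 1\right) = \left(-363\right) \left(-24\right) \left(3 \left(-3\right) - 1\right) = 8712 \left(-9 - 1\right) = 8712 \left(-10\right) = -87120$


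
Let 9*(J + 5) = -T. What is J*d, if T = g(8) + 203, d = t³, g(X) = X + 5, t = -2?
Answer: 232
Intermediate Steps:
g(X) = 5 + X
d = -8 (d = (-2)³ = -8)
T = 216 (T = (5 + 8) + 203 = 13 + 203 = 216)
J = -29 (J = -5 + (-1*216)/9 = -5 + (⅑)*(-216) = -5 - 24 = -29)
J*d = -29*(-8) = 232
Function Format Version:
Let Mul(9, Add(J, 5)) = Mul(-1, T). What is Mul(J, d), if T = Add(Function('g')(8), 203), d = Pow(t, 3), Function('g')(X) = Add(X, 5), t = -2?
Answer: 232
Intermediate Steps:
Function('g')(X) = Add(5, X)
d = -8 (d = Pow(-2, 3) = -8)
T = 216 (T = Add(Add(5, 8), 203) = Add(13, 203) = 216)
J = -29 (J = Add(-5, Mul(Rational(1, 9), Mul(-1, 216))) = Add(-5, Mul(Rational(1, 9), -216)) = Add(-5, -24) = -29)
Mul(J, d) = Mul(-29, -8) = 232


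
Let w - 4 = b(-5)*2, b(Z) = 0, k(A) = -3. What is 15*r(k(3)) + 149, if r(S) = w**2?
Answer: 389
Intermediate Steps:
w = 4 (w = 4 + 0*2 = 4 + 0 = 4)
r(S) = 16 (r(S) = 4**2 = 16)
15*r(k(3)) + 149 = 15*16 + 149 = 240 + 149 = 389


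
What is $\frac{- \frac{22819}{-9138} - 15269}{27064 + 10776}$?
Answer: $- \frac{139505303}{345781920} \approx -0.40345$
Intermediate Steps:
$\frac{- \frac{22819}{-9138} - 15269}{27064 + 10776} = \frac{\left(-22819\right) \left(- \frac{1}{9138}\right) - 15269}{37840} = \left(\frac{22819}{9138} - 15269\right) \frac{1}{37840} = \left(- \frac{139505303}{9138}\right) \frac{1}{37840} = - \frac{139505303}{345781920}$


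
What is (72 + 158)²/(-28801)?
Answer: -52900/28801 ≈ -1.8367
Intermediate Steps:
(72 + 158)²/(-28801) = 230²*(-1/28801) = 52900*(-1/28801) = -52900/28801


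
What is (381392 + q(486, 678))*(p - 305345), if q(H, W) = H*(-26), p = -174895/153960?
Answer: -866781095391391/7698 ≈ -1.1260e+11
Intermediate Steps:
p = -34979/30792 (p = -174895*1/153960 = -34979/30792 ≈ -1.1360)
q(H, W) = -26*H
(381392 + q(486, 678))*(p - 305345) = (381392 - 26*486)*(-34979/30792 - 305345) = (381392 - 12636)*(-9402218219/30792) = 368756*(-9402218219/30792) = -866781095391391/7698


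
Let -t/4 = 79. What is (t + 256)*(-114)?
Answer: 6840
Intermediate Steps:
t = -316 (t = -4*79 = -316)
(t + 256)*(-114) = (-316 + 256)*(-114) = -60*(-114) = 6840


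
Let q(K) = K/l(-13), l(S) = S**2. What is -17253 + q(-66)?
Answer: -2915823/169 ≈ -17253.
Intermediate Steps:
q(K) = K/169 (q(K) = K/((-13)**2) = K/169)
-17253 + q(-66) = -17253 + (1/169)*(-66) = -17253 - 66/169 = -2915823/169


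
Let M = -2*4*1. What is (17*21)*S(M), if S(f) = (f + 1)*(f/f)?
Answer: -2499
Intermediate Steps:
M = -8 (M = -8*1 = -8)
S(f) = 1 + f (S(f) = (1 + f)*1 = 1 + f)
(17*21)*S(M) = (17*21)*(1 - 8) = 357*(-7) = -2499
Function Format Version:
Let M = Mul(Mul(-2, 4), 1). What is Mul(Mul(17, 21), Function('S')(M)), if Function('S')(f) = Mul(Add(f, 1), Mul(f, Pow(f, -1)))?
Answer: -2499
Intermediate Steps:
M = -8 (M = Mul(-8, 1) = -8)
Function('S')(f) = Add(1, f) (Function('S')(f) = Mul(Add(1, f), 1) = Add(1, f))
Mul(Mul(17, 21), Function('S')(M)) = Mul(Mul(17, 21), Add(1, -8)) = Mul(357, -7) = -2499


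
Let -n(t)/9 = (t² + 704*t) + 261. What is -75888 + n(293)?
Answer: -2707326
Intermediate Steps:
n(t) = -2349 - 6336*t - 9*t² (n(t) = -9*((t² + 704*t) + 261) = -9*(261 + t² + 704*t) = -2349 - 6336*t - 9*t²)
-75888 + n(293) = -75888 + (-2349 - 6336*293 - 9*293²) = -75888 + (-2349 - 1856448 - 9*85849) = -75888 + (-2349 - 1856448 - 772641) = -75888 - 2631438 = -2707326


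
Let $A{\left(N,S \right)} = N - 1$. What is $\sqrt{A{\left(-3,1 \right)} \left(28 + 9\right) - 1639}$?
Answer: $i \sqrt{1787} \approx 42.273 i$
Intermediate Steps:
$A{\left(N,S \right)} = -1 + N$
$\sqrt{A{\left(-3,1 \right)} \left(28 + 9\right) - 1639} = \sqrt{\left(-1 - 3\right) \left(28 + 9\right) - 1639} = \sqrt{\left(-4\right) 37 - 1639} = \sqrt{-148 - 1639} = \sqrt{-1787} = i \sqrt{1787}$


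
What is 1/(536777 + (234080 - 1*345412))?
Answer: 1/425445 ≈ 2.3505e-6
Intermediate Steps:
1/(536777 + (234080 - 1*345412)) = 1/(536777 + (234080 - 345412)) = 1/(536777 - 111332) = 1/425445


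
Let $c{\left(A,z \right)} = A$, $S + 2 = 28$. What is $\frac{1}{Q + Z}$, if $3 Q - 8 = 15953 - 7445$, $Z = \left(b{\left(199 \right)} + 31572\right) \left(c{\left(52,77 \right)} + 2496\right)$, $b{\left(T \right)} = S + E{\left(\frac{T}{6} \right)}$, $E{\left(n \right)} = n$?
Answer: $\frac{3}{241797154} \approx 1.2407 \cdot 10^{-8}$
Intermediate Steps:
$S = 26$ ($S = -2 + 28 = 26$)
$b{\left(T \right)} = 26 + \frac{T}{6}$
$Z = \frac{241788638}{3}$ ($Z = \left(\left(26 + \frac{1}{6} \cdot 199\right) + 31572\right) \left(52 + 2496\right) = \left(\left(26 + \frac{199}{6}\right) + 31572\right) 2548 = \left(\frac{355}{6} + 31572\right) 2548 = \frac{189787}{6} \cdot 2548 = \frac{241788638}{3} \approx 8.0596 \cdot 10^{7}$)
$Q = \frac{8516}{3}$ ($Q = \frac{8}{3} + \frac{15953 - 7445}{3} = \frac{8}{3} + \frac{1}{3} \cdot 8508 = \frac{8}{3} + 2836 = \frac{8516}{3} \approx 2838.7$)
$\frac{1}{Q + Z} = \frac{1}{\frac{8516}{3} + \frac{241788638}{3}} = \frac{1}{\frac{241797154}{3}} = \frac{3}{241797154}$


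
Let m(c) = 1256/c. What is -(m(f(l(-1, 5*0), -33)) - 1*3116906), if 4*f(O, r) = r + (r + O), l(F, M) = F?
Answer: 208837726/67 ≈ 3.1170e+6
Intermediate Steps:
f(O, r) = r/2 + O/4 (f(O, r) = (r + (r + O))/4 = (r + (O + r))/4 = (O + 2*r)/4 = r/2 + O/4)
-(m(f(l(-1, 5*0), -33)) - 1*3116906) = -(1256/((½)*(-33) + (¼)*(-1)) - 1*3116906) = -(1256/(-33/2 - ¼) - 3116906) = -(1256/(-67/4) - 3116906) = -(1256*(-4/67) - 3116906) = -(-5024/67 - 3116906) = -1*(-208837726/67) = 208837726/67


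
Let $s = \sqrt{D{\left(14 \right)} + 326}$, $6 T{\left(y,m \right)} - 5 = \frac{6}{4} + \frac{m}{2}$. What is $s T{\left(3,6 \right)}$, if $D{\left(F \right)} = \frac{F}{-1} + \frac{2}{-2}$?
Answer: $\frac{19 \sqrt{311}}{12} \approx 27.922$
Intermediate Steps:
$D{\left(F \right)} = -1 - F$ ($D{\left(F \right)} = F \left(-1\right) + 2 \left(- \frac{1}{2}\right) = - F - 1 = -1 - F$)
$T{\left(y,m \right)} = \frac{13}{12} + \frac{m}{12}$ ($T{\left(y,m \right)} = \frac{5}{6} + \frac{\frac{6}{4} + \frac{m}{2}}{6} = \frac{5}{6} + \frac{6 \cdot \frac{1}{4} + m \frac{1}{2}}{6} = \frac{5}{6} + \frac{\frac{3}{2} + \frac{m}{2}}{6} = \frac{5}{6} + \left(\frac{1}{4} + \frac{m}{12}\right) = \frac{13}{12} + \frac{m}{12}$)
$s = \sqrt{311}$ ($s = \sqrt{\left(-1 - 14\right) + 326} = \sqrt{-15 + 326} = \sqrt{311} \approx 17.635$)
$s T{\left(3,6 \right)} = \sqrt{311} \left(\frac{13}{12} + \frac{1}{12} \cdot 6\right) = \sqrt{311} \left(\frac{13}{12} + \frac{1}{2}\right) = \sqrt{311} \cdot \frac{19}{12} = \frac{19 \sqrt{311}}{12}$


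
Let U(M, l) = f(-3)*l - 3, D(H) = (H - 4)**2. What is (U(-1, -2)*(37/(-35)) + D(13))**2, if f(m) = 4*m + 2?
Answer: 4866436/1225 ≈ 3972.6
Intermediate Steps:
D(H) = (-4 + H)**2
f(m) = 2 + 4*m
U(M, l) = -3 - 10*l (U(M, l) = (2 + 4*(-3))*l - 3 = (2 - 12)*l - 3 = -10*l - 3 = -3 - 10*l)
(U(-1, -2)*(37/(-35)) + D(13))**2 = ((-3 - 10*(-2))*(37/(-35)) + (-4 + 13)**2)**2 = ((-3 + 20)*(37*(-1/35)) + 9**2)**2 = (17*(-37/35) + 81)**2 = (-629/35 + 81)**2 = (2206/35)**2 = 4866436/1225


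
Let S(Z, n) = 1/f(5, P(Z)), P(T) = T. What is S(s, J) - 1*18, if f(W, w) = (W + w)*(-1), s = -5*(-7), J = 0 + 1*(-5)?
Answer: -721/40 ≈ -18.025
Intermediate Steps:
J = -5 (J = 0 - 5 = -5)
s = 35
f(W, w) = -W - w
S(Z, n) = 1/(-5 - Z) (S(Z, n) = 1/(-1*5 - Z) = 1/(-5 - Z))
S(s, J) - 1*18 = -1/(5 + 35) - 1*18 = -1/40 - 18 = -721/40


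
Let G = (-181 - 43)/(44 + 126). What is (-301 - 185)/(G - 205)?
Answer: 41310/17537 ≈ 2.3556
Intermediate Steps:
G = -112/85 (G = -224/170 = -224*1/170 = -112/85 ≈ -1.3176)
(-301 - 185)/(G - 205) = (-301 - 185)/(-112/85 - 205) = -486/(-17537/85) = -486*(-85/17537) = 41310/17537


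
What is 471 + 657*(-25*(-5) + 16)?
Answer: 93108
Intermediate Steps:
471 + 657*(-25*(-5) + 16) = 471 + 657*(-5*(-25) + 16) = 471 + 657*(125 + 16) = 471 + 657*141 = 471 + 92637 = 93108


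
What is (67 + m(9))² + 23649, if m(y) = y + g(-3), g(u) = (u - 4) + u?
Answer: 28005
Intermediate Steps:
g(u) = -4 + 2*u (g(u) = (-4 + u) + u = -4 + 2*u)
m(y) = -10 + y (m(y) = y + (-4 + 2*(-3)) = y + (-4 - 6) = y - 10 = -10 + y)
(67 + m(9))² + 23649 = (67 + (-10 + 9))² + 23649 = (67 - 1)² + 23649 = 66² + 23649 = 4356 + 23649 = 28005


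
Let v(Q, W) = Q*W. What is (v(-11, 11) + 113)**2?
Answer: 64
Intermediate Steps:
(v(-11, 11) + 113)**2 = (-11*11 + 113)**2 = (-121 + 113)**2 = (-8)**2 = 64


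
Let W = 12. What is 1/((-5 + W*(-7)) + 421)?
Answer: 1/332 ≈ 0.0030120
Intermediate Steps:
1/((-5 + W*(-7)) + 421) = 1/((-5 + 12*(-7)) + 421) = 1/((-5 - 84) + 421) = 1/(-89 + 421) = 1/332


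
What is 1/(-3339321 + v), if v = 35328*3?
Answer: -1/3233337 ≈ -3.0928e-7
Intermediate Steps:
v = 105984
1/(-3339321 + v) = 1/(-3339321 + 105984) = 1/(-3233337) = -1/3233337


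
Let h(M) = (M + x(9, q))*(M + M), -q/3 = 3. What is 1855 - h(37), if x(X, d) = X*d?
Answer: 5111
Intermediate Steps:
q = -9 (q = -3*3 = -9)
h(M) = 2*M*(-81 + M) (h(M) = (M + 9*(-9))*(M + M) = (M - 81)*(2*M) = (-81 + M)*(2*M) = 2*M*(-81 + M))
1855 - h(37) = 1855 - 2*37*(-81 + 37) = 1855 - 2*37*(-44) = 1855 - 1*(-3256) = 1855 + 3256 = 5111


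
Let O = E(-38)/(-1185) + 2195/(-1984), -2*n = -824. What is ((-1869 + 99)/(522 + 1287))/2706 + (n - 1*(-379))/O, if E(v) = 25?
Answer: -303446288469377/432515410965 ≈ -701.58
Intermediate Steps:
n = 412 (n = -½*(-824) = 412)
O = -530135/470208 (O = 25/(-1185) + 2195/(-1984) = 25*(-1/1185) + 2195*(-1/1984) = -5/237 - 2195/1984 = -530135/470208 ≈ -1.1274)
((-1869 + 99)/(522 + 1287))/2706 + (n - 1*(-379))/O = ((-1869 + 99)/(522 + 1287))/2706 + (412 - 1*(-379))/(-530135/470208) = -1770/1809*(1/2706) + (412 + 379)*(-470208/530135) = -1770*1/1809*(1/2706) + 791*(-470208/530135) = -590/603*1/2706 - 371934528/530135 = -295/815859 - 371934528/530135 = -303446288469377/432515410965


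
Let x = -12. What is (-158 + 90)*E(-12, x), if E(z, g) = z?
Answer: 816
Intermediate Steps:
(-158 + 90)*E(-12, x) = (-158 + 90)*(-12) = -68*(-12) = 816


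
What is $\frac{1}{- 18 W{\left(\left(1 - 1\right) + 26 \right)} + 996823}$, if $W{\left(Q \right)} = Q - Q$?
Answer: $\frac{1}{996823} \approx 1.0032 \cdot 10^{-6}$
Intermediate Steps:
$W{\left(Q \right)} = 0$
$\frac{1}{- 18 W{\left(\left(1 - 1\right) + 26 \right)} + 996823} = \frac{1}{\left(-18\right) 0 + 996823} = \frac{1}{0 + 996823} = \frac{1}{996823}$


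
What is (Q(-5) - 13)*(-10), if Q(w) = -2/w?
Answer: 126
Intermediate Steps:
(Q(-5) - 13)*(-10) = (-2/(-5) - 13)*(-10) = (-2*(-1/5) - 13)*(-10) = (2/5 - 13)*(-10) = -63/5*(-10) = 126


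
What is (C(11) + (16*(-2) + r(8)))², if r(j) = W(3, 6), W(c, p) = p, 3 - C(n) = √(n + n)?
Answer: (23 + √22)² ≈ 766.76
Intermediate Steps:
C(n) = 3 - √2*√n (C(n) = 3 - √(n + n) = 3 - √(2*n) = 3 - √2*√n)
r(j) = 6
(C(11) + (16*(-2) + r(8)))² = ((3 - √2*√11) + (16*(-2) + 6))² = ((3 - √22) + (-32 + 6))² = ((3 - √22) - 26)² = (-23 - √22)²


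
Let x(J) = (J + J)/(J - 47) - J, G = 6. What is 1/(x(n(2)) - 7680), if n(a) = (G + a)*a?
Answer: -31/238608 ≈ -0.00012992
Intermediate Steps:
n(a) = a*(6 + a) (n(a) = (6 + a)*a = a*(6 + a))
x(J) = -J + 2*J/(-47 + J) (x(J) = (2*J)/(-47 + J) - J = 2*J/(-47 + J) - J = -J + 2*J/(-47 + J))
1/(x(n(2)) - 7680) = 1/((2*(6 + 2))*(49 - 2*(6 + 2))/(-47 + 2*(6 + 2)) - 7680) = 1/((2*8)*(49 - 2*8)/(-47 + 2*8) - 7680) = 1/(16*(49 - 1*16)/(-47 + 16) - 7680) = 1/(16*(49 - 16)/(-31) - 7680) = 1/(16*(-1/31)*33 - 7680) = 1/(-528/31 - 7680) = 1/(-238608/31) = -31/238608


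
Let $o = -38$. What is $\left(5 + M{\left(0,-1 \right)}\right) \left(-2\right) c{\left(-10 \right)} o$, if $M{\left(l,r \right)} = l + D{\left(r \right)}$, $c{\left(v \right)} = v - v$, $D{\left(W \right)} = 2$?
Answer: $0$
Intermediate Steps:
$c{\left(v \right)} = 0$
$M{\left(l,r \right)} = 2 + l$ ($M{\left(l,r \right)} = l + 2 = 2 + l$)
$\left(5 + M{\left(0,-1 \right)}\right) \left(-2\right) c{\left(-10 \right)} o = \left(5 + \left(2 + 0\right)\right) \left(-2\right) 0 \left(-38\right) = \left(5 + 2\right) \left(-2\right) 0 \left(-38\right) = 7 \left(-2\right) 0 \left(-38\right) = \left(-14\right) 0 \left(-38\right) = 0 \left(-38\right) = 0$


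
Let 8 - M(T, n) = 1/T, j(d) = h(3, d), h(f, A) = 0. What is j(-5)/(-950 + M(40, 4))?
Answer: 0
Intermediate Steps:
j(d) = 0
M(T, n) = 8 - 1/T
j(-5)/(-950 + M(40, 4)) = 0/(-950 + (8 - 1/40)) = 0/(-950 + 319/40) = 0/(-37681/40) = -40/37681*0 = 0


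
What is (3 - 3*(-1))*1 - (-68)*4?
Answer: 278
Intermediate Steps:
(3 - 3*(-1))*1 - (-68)*4 = (3 + 3)*1 - 34*(-8) = 6*1 + 272 = 6 + 272 = 278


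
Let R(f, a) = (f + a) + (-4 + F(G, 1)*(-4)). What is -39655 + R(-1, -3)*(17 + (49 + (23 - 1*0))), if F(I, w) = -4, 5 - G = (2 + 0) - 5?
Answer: -38943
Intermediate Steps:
G = 8 (G = 5 - ((2 + 0) - 5) = 5 - (2 - 5) = 5 - 1*(-3) = 5 + 3 = 8)
R(f, a) = 12 + a + f (R(f, a) = (f + a) + (-4 - 4*(-4)) = (a + f) + (-4 + 16) = (a + f) + 12 = 12 + a + f)
-39655 + R(-1, -3)*(17 + (49 + (23 - 1*0))) = -39655 + (12 - 3 - 1)*(17 + (49 + (23 - 1*0))) = -39655 + 8*(17 + (49 + (23 + 0))) = -39655 + 8*(17 + (49 + 23)) = -39655 + 8*(17 + 72) = -39655 + 8*89 = -39655 + 712 = -38943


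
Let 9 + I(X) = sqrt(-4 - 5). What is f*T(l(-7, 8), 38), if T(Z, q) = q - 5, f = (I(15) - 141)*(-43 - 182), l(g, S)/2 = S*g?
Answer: 1113750 - 22275*I ≈ 1.1138e+6 - 22275.0*I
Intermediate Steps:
l(g, S) = 2*S*g (l(g, S) = 2*(S*g) = 2*S*g)
I(X) = -9 + 3*I (I(X) = -9 + sqrt(-4 - 5) = -9 + sqrt(-9) = -9 + 3*I)
f = 33750 - 675*I (f = ((-9 + 3*I) - 141)*(-43 - 182) = (-150 + 3*I)*(-225) = 33750 - 675*I ≈ 33750.0 - 675.0*I)
T(Z, q) = -5 + q
f*T(l(-7, 8), 38) = (33750 - 675*I)*(-5 + 38) = (33750 - 675*I)*33 = 1113750 - 22275*I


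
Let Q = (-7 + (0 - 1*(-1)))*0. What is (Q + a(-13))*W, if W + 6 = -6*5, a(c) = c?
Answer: 468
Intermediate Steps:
W = -36 (W = -6 - 6*5 = -6 - 30 = -36)
Q = 0 (Q = (-7 + (0 + 1))*0 = (-7 + 1)*0 = -6*0 = 0)
(Q + a(-13))*W = (0 - 13)*(-36) = -13*(-36) = 468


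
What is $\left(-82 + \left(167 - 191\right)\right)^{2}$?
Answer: $11236$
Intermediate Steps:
$\left(-82 + \left(167 - 191\right)\right)^{2} = \left(-82 - 24\right)^{2} = \left(-106\right)^{2} = 11236$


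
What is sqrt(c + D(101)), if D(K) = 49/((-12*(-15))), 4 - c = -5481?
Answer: sqrt(4936745)/30 ≈ 74.063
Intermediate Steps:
c = 5485 (c = 4 - 1*(-5481) = 4 + 5481 = 5485)
D(K) = 49/180
sqrt(c + D(101)) = sqrt(5485 + 49/180) = sqrt(987349/180) = sqrt(4936745)/30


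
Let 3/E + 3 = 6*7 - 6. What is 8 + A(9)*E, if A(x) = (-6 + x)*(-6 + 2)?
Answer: 76/11 ≈ 6.9091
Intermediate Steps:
A(x) = 24 - 4*x (A(x) = (-6 + x)*(-4) = 24 - 4*x)
E = 1/11 (E = 3/(-3 + (6*7 - 6)) = 3/(-3 + (42 - 6)) = 3/(-3 + 36) = 3/33 = 3*(1/33) = 1/11 ≈ 0.090909)
8 + A(9)*E = 8 + (24 - 4*9)*(1/11) = 8 + (24 - 36)*(1/11) = 8 - 12*1/11 = 8 - 12/11 = 76/11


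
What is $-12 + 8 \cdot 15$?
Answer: $108$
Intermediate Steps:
$-12 + 8 \cdot 15 = -12 + 120 = 108$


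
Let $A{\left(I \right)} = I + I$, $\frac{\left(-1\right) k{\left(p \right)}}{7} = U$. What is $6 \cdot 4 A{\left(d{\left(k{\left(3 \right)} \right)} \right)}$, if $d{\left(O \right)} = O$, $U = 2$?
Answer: $-672$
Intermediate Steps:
$k{\left(p \right)} = -14$ ($k{\left(p \right)} = \left(-7\right) 2 = -14$)
$A{\left(I \right)} = 2 I$
$6 \cdot 4 A{\left(d{\left(k{\left(3 \right)} \right)} \right)} = 6 \cdot 4 \cdot 2 \left(-14\right) = 24 \left(-28\right) = -672$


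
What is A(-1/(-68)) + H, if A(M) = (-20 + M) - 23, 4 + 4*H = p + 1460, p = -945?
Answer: 1441/17 ≈ 84.765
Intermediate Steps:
H = 511/4 (H = -1 + (-945 + 1460)/4 = -1 + (1/4)*515 = -1 + 515/4 = 511/4 ≈ 127.75)
A(M) = -43 + M
A(-1/(-68)) + H = (-43 - 1/(-68)) + 511/4 = (-43 - 1*(-1/68)) + 511/4 = (-43 + 1/68) + 511/4 = -2923/68 + 511/4 = 1441/17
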